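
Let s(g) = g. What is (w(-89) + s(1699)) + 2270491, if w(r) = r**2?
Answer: 2280111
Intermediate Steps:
(w(-89) + s(1699)) + 2270491 = ((-89)**2 + 1699) + 2270491 = (7921 + 1699) + 2270491 = 9620 + 2270491 = 2280111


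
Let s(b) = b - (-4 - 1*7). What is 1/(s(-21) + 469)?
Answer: 1/459 ≈ 0.0021787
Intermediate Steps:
s(b) = 11 + b (s(b) = b - (-4 - 7) = b - 1*(-11) = b + 11 = 11 + b)
1/(s(-21) + 469) = 1/((11 - 21) + 469) = 1/(-10 + 469) = 1/459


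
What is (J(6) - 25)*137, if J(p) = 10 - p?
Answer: -2877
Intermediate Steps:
(J(6) - 25)*137 = ((10 - 1*6) - 25)*137 = ((10 - 6) - 25)*137 = (4 - 25)*137 = -21*137 = -2877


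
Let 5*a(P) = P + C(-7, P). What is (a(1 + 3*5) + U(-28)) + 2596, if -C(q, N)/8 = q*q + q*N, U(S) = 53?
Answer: 2753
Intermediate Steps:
C(q, N) = -8*q² - 8*N*q (C(q, N) = -8*(q*q + q*N) = -8*(q² + N*q) = -8*q² - 8*N*q)
a(P) = -392/5 + 57*P/5 (a(P) = (P - 8*(-7)*(P - 7))/5 = (P - 8*(-7)*(-7 + P))/5 = (P + (-392 + 56*P))/5 = (-392 + 57*P)/5 = -392/5 + 57*P/5)
(a(1 + 3*5) + U(-28)) + 2596 = ((-392/5 + 57*(1 + 3*5)/5) + 53) + 2596 = ((-392/5 + 57*(1 + 15)/5) + 53) + 2596 = ((-392/5 + (57/5)*16) + 53) + 2596 = ((-392/5 + 912/5) + 53) + 2596 = (104 + 53) + 2596 = 157 + 2596 = 2753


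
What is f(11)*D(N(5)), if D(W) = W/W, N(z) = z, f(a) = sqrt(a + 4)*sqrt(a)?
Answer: sqrt(165) ≈ 12.845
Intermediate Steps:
f(a) = sqrt(a)*sqrt(4 + a) (f(a) = sqrt(4 + a)*sqrt(a) = sqrt(a)*sqrt(4 + a))
D(W) = 1
f(11)*D(N(5)) = (sqrt(11)*sqrt(4 + 11))*1 = (sqrt(11)*sqrt(15))*1 = sqrt(165)*1 = sqrt(165)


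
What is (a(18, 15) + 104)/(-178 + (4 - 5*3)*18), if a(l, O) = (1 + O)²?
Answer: -45/47 ≈ -0.95745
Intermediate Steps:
(a(18, 15) + 104)/(-178 + (4 - 5*3)*18) = ((1 + 15)² + 104)/(-178 + (4 - 5*3)*18) = (16² + 104)/(-178 + (4 - 15)*18) = (256 + 104)/(-178 - 11*18) = 360/(-178 - 198) = 360/(-376) = 360*(-1/376) = -45/47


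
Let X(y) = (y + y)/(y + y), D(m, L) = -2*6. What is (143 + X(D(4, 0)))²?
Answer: 20736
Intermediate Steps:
D(m, L) = -12
X(y) = 1 (X(y) = (2*y)/((2*y)) = (2*y)*(1/(2*y)) = 1)
(143 + X(D(4, 0)))² = (143 + 1)² = 144² = 20736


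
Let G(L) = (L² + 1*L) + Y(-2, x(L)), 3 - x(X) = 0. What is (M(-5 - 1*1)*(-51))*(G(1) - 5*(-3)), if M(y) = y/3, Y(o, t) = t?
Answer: 2040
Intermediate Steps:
x(X) = 3 (x(X) = 3 - 1*0 = 3 + 0 = 3)
M(y) = y/3 (M(y) = y*(⅓) = y/3)
G(L) = 3 + L + L² (G(L) = (L² + 1*L) + 3 = (L² + L) + 3 = (L + L²) + 3 = 3 + L + L²)
(M(-5 - 1*1)*(-51))*(G(1) - 5*(-3)) = (((-5 - 1*1)/3)*(-51))*((3 + 1 + 1²) - 5*(-3)) = (((-5 - 1)/3)*(-51))*((3 + 1 + 1) - 1*(-15)) = (((⅓)*(-6))*(-51))*(5 + 15) = -2*(-51)*20 = 102*20 = 2040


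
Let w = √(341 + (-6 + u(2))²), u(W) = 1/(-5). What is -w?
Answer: -3*√1054/5 ≈ -19.479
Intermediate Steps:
u(W) = -⅕
w = 3*√1054/5 (w = √(341 + (-6 - ⅕)²) = √(341 + (-31/5)²) = √(341 + 961/25) = √(9486/25) = 3*√1054/5 ≈ 19.479)
-w = -3*√1054/5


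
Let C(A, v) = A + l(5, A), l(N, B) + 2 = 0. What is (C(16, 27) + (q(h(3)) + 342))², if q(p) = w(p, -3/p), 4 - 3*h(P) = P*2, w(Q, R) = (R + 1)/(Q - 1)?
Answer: 12439729/100 ≈ 1.2440e+5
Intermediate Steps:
l(N, B) = -2 (l(N, B) = -2 + 0 = -2)
w(Q, R) = (1 + R)/(-1 + Q)
h(P) = 4/3 - 2*P/3 (h(P) = 4/3 - P*2/3 = 4/3 - 2*P/3)
q(p) = (1 - 3/p)/(-1 + p)
C(A, v) = -2 + A (C(A, v) = A - 2 = -2 + A)
(C(16, 27) + (q(h(3)) + 342))² = ((-2 + 16) + ((-3 + (4/3 - ⅔*3))/((4/3 - ⅔*3)*(-1 + (4/3 - ⅔*3))) + 342))² = (14 + ((-3 + (4/3 - 2))/((4/3 - 2)*(-1 + (4/3 - 2))) + 342))² = (14 + ((-3 - ⅔)/((-⅔)*(-1 - ⅔)) + 342))² = (14 + (-3/2*(-11/3)/(-5/3) + 342))² = (14 + (-3/2*(-⅗)*(-11/3) + 342))² = (14 + (-33/10 + 342))² = (14 + 3387/10)² = (3527/10)² = 12439729/100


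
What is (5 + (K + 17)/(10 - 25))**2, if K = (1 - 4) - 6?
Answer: 4489/225 ≈ 19.951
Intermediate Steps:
K = -9 (K = -3 - 6 = -9)
(5 + (K + 17)/(10 - 25))**2 = (5 + (-9 + 17)/(10 - 25))**2 = (5 + 8/(-15))**2 = (5 + 8*(-1/15))**2 = (5 - 8/15)**2 = (67/15)**2 = 4489/225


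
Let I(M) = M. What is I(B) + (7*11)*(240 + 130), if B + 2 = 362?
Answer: 28850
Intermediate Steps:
B = 360 (B = -2 + 362 = 360)
I(B) + (7*11)*(240 + 130) = 360 + (7*11)*(240 + 130) = 360 + 77*370 = 360 + 28490 = 28850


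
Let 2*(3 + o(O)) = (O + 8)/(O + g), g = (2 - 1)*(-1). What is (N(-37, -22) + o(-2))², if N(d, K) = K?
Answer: 676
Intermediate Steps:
g = -1 (g = 1*(-1) = -1)
o(O) = -3 + (8 + O)/(2*(-1 + O)) (o(O) = -3 + ((O + 8)/(O - 1))/2 = -3 + ((8 + O)/(-1 + O))/2 = -3 + (8 + O)/(2*(-1 + O)))
(N(-37, -22) + o(-2))² = (-22 + (14 - 5*(-2))/(2*(-1 - 2)))² = (-22 + (½)*(14 + 10)/(-3))² = (-22 + (½)*(-⅓)*24)² = (-22 - 4)² = (-26)² = 676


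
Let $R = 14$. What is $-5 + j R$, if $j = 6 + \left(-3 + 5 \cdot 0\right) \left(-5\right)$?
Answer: $289$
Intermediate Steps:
$j = 21$ ($j = 6 + \left(-3 + 0\right) \left(-5\right) = 6 - -15 = 6 + 15 = 21$)
$-5 + j R = -5 + 21 \cdot 14 = -5 + 294 = 289$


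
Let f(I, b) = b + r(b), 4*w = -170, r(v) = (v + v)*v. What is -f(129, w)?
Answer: -3570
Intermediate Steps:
r(v) = 2*v² (r(v) = (2*v)*v = 2*v²)
w = -85/2 (w = (¼)*(-170) = -85/2 ≈ -42.500)
f(I, b) = b + 2*b²
-f(129, w) = -(-85)*(1 + 2*(-85/2))/2 = -(-85)*(1 - 85)/2 = -(-85)*(-84)/2 = -1*3570 = -3570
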